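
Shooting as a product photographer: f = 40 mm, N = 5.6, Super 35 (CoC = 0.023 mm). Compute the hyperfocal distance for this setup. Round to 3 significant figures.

Hyperfocal distance H = f²/(N·c) + f = 40²/(5.6 × 0.023) + 40 = 1600/0.1288 + 40 ≈ 12462.4 mm ≈ 12.5 m.

12.5 m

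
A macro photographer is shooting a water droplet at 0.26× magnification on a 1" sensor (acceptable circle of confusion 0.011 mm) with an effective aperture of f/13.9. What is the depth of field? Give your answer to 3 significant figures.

At magnification m, DoF ≈ 2·N_eff·c/m² = 2 × 13.9 × 0.011 / 0.26² = 0.3058 / 0.0676 ≈ 4.52 mm.

4.52 mm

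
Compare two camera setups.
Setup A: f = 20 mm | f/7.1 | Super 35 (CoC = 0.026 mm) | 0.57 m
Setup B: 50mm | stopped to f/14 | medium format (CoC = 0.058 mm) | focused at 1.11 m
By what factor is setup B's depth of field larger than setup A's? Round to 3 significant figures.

2.80

Setup A: H = 20²/(7.1×0.026) + 20 ≈ 2186.8 mm; DoF = Df − Dn = 763.90 − 454.61 ≈ 309.29 mm.
Setup B: H = 50²/(14×0.058) + 50 ≈ 3128.8 mm; DoF = Df − Dn = 1692.82 − 825.72 ≈ 867.10 mm.
Ratio = 867.10 / 309.29 ≈ 2.80.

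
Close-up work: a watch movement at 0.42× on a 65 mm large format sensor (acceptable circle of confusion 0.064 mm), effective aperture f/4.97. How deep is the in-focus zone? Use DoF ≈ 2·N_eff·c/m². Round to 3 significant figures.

At magnification m, DoF ≈ 2·N_eff·c/m² = 2 × 4.97 × 0.064 / 0.42² = 0.6362 / 0.1764 ≈ 3.61 mm.

3.61 mm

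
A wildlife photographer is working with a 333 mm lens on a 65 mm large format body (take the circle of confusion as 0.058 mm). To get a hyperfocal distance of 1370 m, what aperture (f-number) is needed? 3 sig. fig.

Rearrange H = f²/(N·c) + f for N: N = f² / ((H − f)·c).
N = 333² / ((1370000 − 333) × 0.058) = 110889 / 79441 ≈ 1.40.

f/1.40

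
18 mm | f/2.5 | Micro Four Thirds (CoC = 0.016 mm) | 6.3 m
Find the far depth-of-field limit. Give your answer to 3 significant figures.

28.1 m

Hyperfocal distance H = f²/(N·c) + f = 18²/(2.5 × 0.016) + 18 = 324/0.04 + 18 ≈ 8118.0 mm ≈ 8.118 m.
Far limit Df = s·(H − f)/(H − s) = 6300 × (8118.0 − 18) / (8118.0 − 6300) = 6300 × 8100.0 / 1818.0 ≈ 28069 mm ≈ 28.1 m.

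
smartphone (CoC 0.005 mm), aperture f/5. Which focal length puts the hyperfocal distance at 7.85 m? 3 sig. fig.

From H = f²/(N·c) + f, with f ≪ H: f ≈ √(H·N·c) = √(7850 × 5 × 0.005) = √196.25 ≈ 14.01 mm.
The +f correction barely moves this — solving exactly, f² + N·c·f − N·c·H = 0 ⇒ f = (−N·c + √((N·c)² + 4·N·c·H))/2 = (−0.025 + √785.00)/2 ≈ 13.996 mm, so f ≈ 14.0 mm.

14.0 mm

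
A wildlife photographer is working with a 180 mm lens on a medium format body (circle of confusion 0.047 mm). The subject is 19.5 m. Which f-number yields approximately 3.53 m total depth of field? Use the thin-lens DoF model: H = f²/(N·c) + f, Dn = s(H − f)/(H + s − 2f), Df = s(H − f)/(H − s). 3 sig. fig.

Write h = H − f = f²/(N·c). The thin-lens limits are Dn = s·h/(h + (s−f)) and Df = s·h/(h − (s−f)), so DoF = Df − Dn = 2·s·(s−f)·h / (h² − (s−f)²).
That is a quadratic in h: DoF·h² − 2·s·(s−f)·h − DoF·(s−f)² = 0 ⇒ h = (s−f)·(s + √(s² + DoF²)) / DoF = 19320 × (19500 + √(19500² + 3530²)) / 3530 = 19320 × (19500 + 19816.9) / 3530 ≈ 215185 mm.
Then N = f²/(c·h) = 180² / (0.047 × 215185) = 32400 / 10114 ≈ 3.20.

f/3.20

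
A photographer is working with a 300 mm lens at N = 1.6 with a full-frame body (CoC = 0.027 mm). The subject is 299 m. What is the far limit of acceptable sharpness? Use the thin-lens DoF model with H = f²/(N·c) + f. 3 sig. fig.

Hyperfocal distance H = f²/(N·c) + f = 300²/(1.6 × 0.027) + 300 = 90000/0.0432 + 300 ≈ 2083633.3 mm ≈ 2084 m.
Far limit Df = s·(H − f)/(H − s) = 299000 × (2083633.3 − 300) / (2083633.3 − 299000) = 299000 × 2083333.3 / 1784633.3 ≈ 349045 mm ≈ 349 m.

349 m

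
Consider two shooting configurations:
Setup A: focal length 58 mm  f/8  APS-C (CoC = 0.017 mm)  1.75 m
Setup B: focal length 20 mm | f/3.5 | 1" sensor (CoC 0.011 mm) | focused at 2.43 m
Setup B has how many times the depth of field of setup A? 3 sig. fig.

4.95

Setup A: H = 58²/(8×0.017) + 58 ≈ 24793.3 mm; DoF = Df − Dn = 1878.50 − 1637.96 ≈ 240.54 mm.
Setup B: H = 20²/(3.5×0.011) + 20 ≈ 10409.6 mm; DoF = Df − Dn = 3163.9 − 1972.5 ≈ 1191.4 mm.
Ratio = 1191.4 / 240.54 ≈ 4.95.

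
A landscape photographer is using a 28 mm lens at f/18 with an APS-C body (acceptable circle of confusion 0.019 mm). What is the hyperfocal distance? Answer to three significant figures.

2.32 m

Hyperfocal distance H = f²/(N·c) + f = 28²/(18 × 0.019) + 28 = 784/0.342 + 28 ≈ 2320.4 mm ≈ 2.32 m.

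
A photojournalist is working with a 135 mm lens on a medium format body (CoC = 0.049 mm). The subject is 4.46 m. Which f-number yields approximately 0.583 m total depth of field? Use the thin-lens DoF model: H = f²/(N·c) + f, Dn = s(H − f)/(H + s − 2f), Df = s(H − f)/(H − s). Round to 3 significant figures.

Write h = H − f = f²/(N·c). The thin-lens limits are Dn = s·h/(h + (s−f)) and Df = s·h/(h − (s−f)), so DoF = Df − Dn = 2·s·(s−f)·h / (h² − (s−f)²).
That is a quadratic in h: DoF·h² − 2·s·(s−f)·h − DoF·(s−f)² = 0 ⇒ h = (s−f)·(s + √(s² + DoF²)) / DoF = 4325 × (4460 + √(4460² + 583²)) / 583 = 4325 × (4460 + 4497.94) / 583 ≈ 66455 mm.
Then N = f²/(c·h) = 135² / (0.049 × 66455) = 18225 / 3256.3 ≈ 5.60.

f/5.60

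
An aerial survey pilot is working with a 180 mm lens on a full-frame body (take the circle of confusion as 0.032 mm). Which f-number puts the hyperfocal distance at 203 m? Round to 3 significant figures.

Rearrange H = f²/(N·c) + f for N: N = f² / ((H − f)·c).
N = 180² / ((203000 − 180) × 0.032) = 32400 / 6490 ≈ 4.99.

f/4.99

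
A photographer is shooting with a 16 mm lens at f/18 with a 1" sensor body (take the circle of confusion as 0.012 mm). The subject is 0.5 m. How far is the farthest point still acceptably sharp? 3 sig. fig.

Hyperfocal distance H = f²/(N·c) + f = 16²/(18 × 0.012) + 16 = 256/0.216 + 16 ≈ 1201.2 mm ≈ 1.201 m.
Far limit Df = s·(H − f)/(H − s) = 500 × (1201.2 − 16) / (1201.2 − 500) = 500 × 1185.2 / 701.2 ≈ 845.13 mm ≈ 0.845 m.

0.845 m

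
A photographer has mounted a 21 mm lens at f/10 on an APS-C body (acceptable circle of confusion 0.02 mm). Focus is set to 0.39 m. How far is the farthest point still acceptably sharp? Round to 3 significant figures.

468 mm

Hyperfocal distance H = f²/(N·c) + f = 21²/(10 × 0.02) + 21 = 441/0.2 + 21 ≈ 2226.0 mm ≈ 2.226 m.
Far limit Df = s·(H − f)/(H − s) = 390 × (2226.0 − 21) / (2226.0 − 390) = 390 × 2205.0 / 1836.0 ≈ 468.38 mm.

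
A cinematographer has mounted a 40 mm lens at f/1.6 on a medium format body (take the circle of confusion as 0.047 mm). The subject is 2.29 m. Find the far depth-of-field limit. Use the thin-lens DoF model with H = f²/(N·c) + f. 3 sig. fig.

2.56 m

Hyperfocal distance H = f²/(N·c) + f = 40²/(1.6 × 0.047) + 40 = 1600/0.0752 + 40 ≈ 21316.6 mm ≈ 21.32 m.
Far limit Df = s·(H − f)/(H − s) = 2290 × (21316.6 − 40) / (21316.6 − 2290) = 2290 × 21276.6 / 19026.6 ≈ 2560.8 mm ≈ 2.56 m.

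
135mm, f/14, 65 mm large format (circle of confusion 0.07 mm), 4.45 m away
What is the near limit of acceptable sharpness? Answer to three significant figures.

3.61 m

Hyperfocal distance H = f²/(N·c) + f = 135²/(14 × 0.07) + 135 = 18225/0.98 + 135 ≈ 18731.9 mm ≈ 18.73 m.
Near limit Dn = s·(H − f)/(H + s − 2f) = 4450 × (18731.9 − 135) / (18731.9 + 4450 − 2 × 135) = 4450 × 18596.9 / 22911.9 ≈ 3611.9 mm ≈ 3.61 m.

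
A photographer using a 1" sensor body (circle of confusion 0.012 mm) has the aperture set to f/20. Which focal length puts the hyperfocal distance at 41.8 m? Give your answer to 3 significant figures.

100 mm

From H = f²/(N·c) + f, with f ≪ H: f ≈ √(H·N·c) = √(41800 × 20 × 0.012) = √10032 ≈ 100.2 mm.
The +f correction barely moves this — solving exactly, f² + N·c·f − N·c·H = 0 ⇒ f = (−N·c + √((N·c)² + 4·N·c·H))/2 = (−0.24 + √40128)/2 ≈ 100.04 mm, so f ≈ 100 mm.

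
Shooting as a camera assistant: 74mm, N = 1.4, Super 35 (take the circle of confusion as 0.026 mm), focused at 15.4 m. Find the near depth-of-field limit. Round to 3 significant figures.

Hyperfocal distance H = f²/(N·c) + f = 74²/(1.4 × 0.026) + 74 = 5476/0.0364 + 74 ≈ 150513.6 mm ≈ 150.5 m.
Near limit Dn = s·(H − f)/(H + s − 2f) = 15400 × (150513.6 − 74) / (150513.6 + 15400 − 2 × 74) = 15400 × 150439.6 / 165765.6 ≈ 13976 mm ≈ 14.0 m.

14.0 m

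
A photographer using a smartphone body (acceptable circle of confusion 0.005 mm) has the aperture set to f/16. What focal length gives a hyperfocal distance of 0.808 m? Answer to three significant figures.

8.00 mm

From H = f²/(N·c) + f, with f ≪ H: f ≈ √(H·N·c) = √(808 × 16 × 0.005) = √64.640 ≈ 8.040 mm.
Exact: f² + N·c·f − N·c·H = 0 ⇒ f = (−N·c + √((N·c)² + 4·N·c·H))/2 = (−0.08 + √258.57)/2 ≈ 8.0000 mm ≈ 8.00 mm.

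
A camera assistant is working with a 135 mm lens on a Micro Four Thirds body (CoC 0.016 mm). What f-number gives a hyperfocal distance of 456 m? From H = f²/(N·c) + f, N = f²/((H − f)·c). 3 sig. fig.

f/2.50

Rearrange H = f²/(N·c) + f for N: N = f² / ((H − f)·c).
N = 135² / ((456000 − 135) × 0.016) = 18225 / 7294 ≈ 2.50.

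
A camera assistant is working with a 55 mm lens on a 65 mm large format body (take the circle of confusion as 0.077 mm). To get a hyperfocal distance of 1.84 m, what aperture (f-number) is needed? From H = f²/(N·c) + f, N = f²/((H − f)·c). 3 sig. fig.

f/22

Rearrange H = f²/(N·c) + f for N: N = f² / ((H − f)·c).
N = 55² / ((1840 − 55) × 0.077) = 3025 / 137.4 ≈ 22.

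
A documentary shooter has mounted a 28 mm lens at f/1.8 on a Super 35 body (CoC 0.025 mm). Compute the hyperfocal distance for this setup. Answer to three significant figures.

17.5 m

Hyperfocal distance H = f²/(N·c) + f = 28²/(1.8 × 0.025) + 28 = 784/0.045 + 28 ≈ 17450.2 mm ≈ 17.5 m.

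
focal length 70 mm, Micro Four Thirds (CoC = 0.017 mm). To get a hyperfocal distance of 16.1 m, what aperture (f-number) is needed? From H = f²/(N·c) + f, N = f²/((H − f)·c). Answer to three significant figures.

f/18

Rearrange H = f²/(N·c) + f for N: N = f² / ((H − f)·c).
N = 70² / ((16100 − 70) × 0.017) = 4900 / 272.5 ≈ 18.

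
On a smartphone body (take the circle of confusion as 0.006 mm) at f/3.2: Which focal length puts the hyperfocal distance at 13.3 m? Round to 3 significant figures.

16.0 mm

From H = f²/(N·c) + f, with f ≪ H: f ≈ √(H·N·c) = √(13300 × 3.2 × 0.006) = √255.36 ≈ 15.98 mm.
The +f correction barely moves this — solving exactly, f² + N·c·f − N·c·H = 0 ⇒ f = (−N·c + √((N·c)² + 4·N·c·H))/2 = (−0.0192 + √1021.4)/2 ≈ 15.970 mm, so f ≈ 16.0 mm.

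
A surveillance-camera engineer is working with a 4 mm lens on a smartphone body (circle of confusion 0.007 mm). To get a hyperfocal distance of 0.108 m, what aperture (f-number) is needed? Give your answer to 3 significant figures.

f/22

Rearrange H = f²/(N·c) + f for N: N = f² / ((H − f)·c).
N = 4² / ((108 − 4) × 0.007) = 16 / 0.7280 ≈ 22.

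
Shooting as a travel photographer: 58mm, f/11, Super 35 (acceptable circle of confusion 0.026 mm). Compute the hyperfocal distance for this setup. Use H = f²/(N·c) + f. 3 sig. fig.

11.8 m

Hyperfocal distance H = f²/(N·c) + f = 58²/(11 × 0.026) + 58 = 3364/0.286 + 58 ≈ 11820.2 mm ≈ 11.8 m.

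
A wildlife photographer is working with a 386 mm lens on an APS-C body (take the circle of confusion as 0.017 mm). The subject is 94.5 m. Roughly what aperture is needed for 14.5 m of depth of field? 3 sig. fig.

Write h = H − f = f²/(N·c). The thin-lens limits are Dn = s·h/(h + (s−f)) and Df = s·h/(h − (s−f)), so DoF = Df − Dn = 2·s·(s−f)·h / (h² − (s−f)²).
That is a quadratic in h: DoF·h² − 2·s·(s−f)·h − DoF·(s−f)² = 0 ⇒ h = (s−f)·(s + √(s² + DoF²)) / DoF = 94114 × (94500 + √(94500² + 14500²)) / 14500 = 94114 × (94500 + 95606.0) / 14500 ≈ 1233906 mm.
Then N = f²/(c·h) = 386² / (0.017 × 1233906) = 148996 / 20976 ≈ 7.10.

f/7.10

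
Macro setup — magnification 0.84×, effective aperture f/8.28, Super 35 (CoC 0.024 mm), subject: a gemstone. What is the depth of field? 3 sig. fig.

0.563 mm

At magnification m, DoF ≈ 2·N_eff·c/m² = 2 × 8.28 × 0.024 / 0.84² = 0.3974 / 0.7056 ≈ 0.563 mm.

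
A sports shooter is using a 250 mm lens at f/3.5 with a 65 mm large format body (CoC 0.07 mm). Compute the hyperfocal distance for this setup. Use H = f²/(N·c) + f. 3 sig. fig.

255 m

Hyperfocal distance H = f²/(N·c) + f = 250²/(3.5 × 0.07) + 250 = 62500/0.245 + 250 ≈ 255352.0 mm ≈ 255 m.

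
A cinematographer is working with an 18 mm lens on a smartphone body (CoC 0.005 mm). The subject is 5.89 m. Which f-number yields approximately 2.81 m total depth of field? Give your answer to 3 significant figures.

Write h = H − f = f²/(N·c). The thin-lens limits are Dn = s·h/(h + (s−f)) and Df = s·h/(h − (s−f)), so DoF = Df − Dn = 2·s·(s−f)·h / (h² − (s−f)²).
That is a quadratic in h: DoF·h² − 2·s·(s−f)·h − DoF·(s−f)² = 0 ⇒ h = (s−f)·(s + √(s² + DoF²)) / DoF = 5872 × (5890 + √(5890² + 2810²)) / 2810 = 5872 × (5890 + 6525.96) / 2810 ≈ 25945 mm.
Then N = f²/(c·h) = 18² / (0.005 × 25945) = 324 / 129.73 ≈ 2.50.

f/2.50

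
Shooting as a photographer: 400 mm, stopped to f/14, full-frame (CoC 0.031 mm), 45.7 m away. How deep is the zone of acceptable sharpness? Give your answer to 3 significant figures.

11.4 m

Hyperfocal distance H = f²/(N·c) + f = 400²/(14 × 0.031) + 400 = 160000/0.434 + 400 ≈ 369063.6 mm ≈ 369.1 m.
Near limit Dn = s·(H − f)/(H + s − 2f) = 45700 × (369063.6 − 400) / (369063.6 + 45700 − 2 × 400) = 45700 × 368663.6 / 413963.6 ≈ 40699 mm.
Far limit Df = s·(H − f)/(H − s) = 45700 × (369063.6 − 400) / (369063.6 − 45700) = 45700 × 368663.6 / 323363.6 ≈ 52102 mm.
Depth of field = Df − Dn = 52102 − 40699 ≈ 11403 mm ≈ 11.4 m.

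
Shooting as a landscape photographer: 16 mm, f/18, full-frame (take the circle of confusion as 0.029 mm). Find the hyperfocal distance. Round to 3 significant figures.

Hyperfocal distance H = f²/(N·c) + f = 16²/(18 × 0.029) + 16 = 256/0.522 + 16 ≈ 506.4 mm ≈ 0.506 m.

0.506 m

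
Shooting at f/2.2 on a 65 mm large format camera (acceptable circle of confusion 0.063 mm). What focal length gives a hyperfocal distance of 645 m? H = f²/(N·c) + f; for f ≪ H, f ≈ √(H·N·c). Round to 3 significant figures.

299 mm

From H = f²/(N·c) + f, with f ≪ H: f ≈ √(H·N·c) = √(645000 × 2.2 × 0.063) = √89397 ≈ 299.0 mm.
The +f correction barely moves this — solving exactly, f² + N·c·f − N·c·H = 0 ⇒ f = (−N·c + √((N·c)² + 4·N·c·H))/2 = (−0.1386 + √357588)/2 ≈ 298.92 mm, so f ≈ 299 mm.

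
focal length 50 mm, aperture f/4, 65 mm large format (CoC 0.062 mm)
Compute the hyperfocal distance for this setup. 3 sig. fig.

10.1 m

Hyperfocal distance H = f²/(N·c) + f = 50²/(4 × 0.062) + 50 = 2500/0.248 + 50 ≈ 10130.6 mm ≈ 10.1 m.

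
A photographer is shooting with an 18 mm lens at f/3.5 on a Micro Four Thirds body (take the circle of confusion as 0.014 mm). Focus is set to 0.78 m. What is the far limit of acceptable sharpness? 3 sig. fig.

Hyperfocal distance H = f²/(N·c) + f = 18²/(3.5 × 0.014) + 18 = 324/0.049 + 18 ≈ 6630.2 mm ≈ 6.630 m.
Far limit Df = s·(H − f)/(H − s) = 780 × (6630.2 − 18) / (6630.2 − 780) = 780 × 6612.2 / 5850.2 ≈ 881.60 mm ≈ 0.882 m.

0.882 m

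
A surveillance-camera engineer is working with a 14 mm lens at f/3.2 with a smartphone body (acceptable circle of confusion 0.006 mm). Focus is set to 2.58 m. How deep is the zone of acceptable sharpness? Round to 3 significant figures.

1.38 m

Hyperfocal distance H = f²/(N·c) + f = 14²/(3.2 × 0.006) + 14 = 196/0.0192 + 14 ≈ 10222.3 mm ≈ 10.22 m.
Near limit Dn = s·(H − f)/(H + s − 2f) = 2580 × (10222.3 − 14) / (10222.3 + 2580 − 2 × 14) = 2580 × 10208.3 / 12774.3 ≈ 2061.8 mm.
Far limit Df = s·(H − f)/(H − s) = 2580 × (10222.3 − 14) / (10222.3 − 2580) = 2580 × 10208.3 / 7642.3 ≈ 3446.3 mm.
Depth of field = Df − Dn = 3446.3 − 2061.8 ≈ 1384.5 mm ≈ 1.38 m.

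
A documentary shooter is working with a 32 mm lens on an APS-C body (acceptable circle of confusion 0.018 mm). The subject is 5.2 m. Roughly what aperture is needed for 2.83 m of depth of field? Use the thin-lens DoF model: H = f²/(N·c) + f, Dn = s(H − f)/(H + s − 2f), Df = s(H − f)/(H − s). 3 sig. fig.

Write h = H − f = f²/(N·c). The thin-lens limits are Dn = s·h/(h + (s−f)) and Df = s·h/(h − (s−f)), so DoF = Df − Dn = 2·s·(s−f)·h / (h² − (s−f)²).
That is a quadratic in h: DoF·h² − 2·s·(s−f)·h − DoF·(s−f)² = 0 ⇒ h = (s−f)·(s + √(s² + DoF²)) / DoF = 5168 × (5200 + √(5200² + 2830²)) / 2830 = 5168 × (5200 + 5920.21) / 2830 ≈ 20307 mm.
Then N = f²/(c·h) = 32² / (0.018 × 20307) = 1024 / 365.53 ≈ 2.80.

f/2.80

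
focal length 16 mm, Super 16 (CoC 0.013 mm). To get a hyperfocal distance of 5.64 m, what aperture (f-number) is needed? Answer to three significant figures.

f/3.50

Rearrange H = f²/(N·c) + f for N: N = f² / ((H − f)·c).
N = 16² / ((5640 − 16) × 0.013) = 256 / 73.11 ≈ 3.50.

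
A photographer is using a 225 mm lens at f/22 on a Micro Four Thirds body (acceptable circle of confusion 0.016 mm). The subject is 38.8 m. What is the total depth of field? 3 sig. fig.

Hyperfocal distance H = f²/(N·c) + f = 225²/(22 × 0.016) + 225 = 50625/0.352 + 225 ≈ 144046.0 mm ≈ 144.0 m.
Near limit Dn = s·(H − f)/(H + s − 2f) = 38800 × (144046.0 − 225) / (144046.0 + 38800 − 2 × 225) = 38800 × 143821.0 / 182396.0 ≈ 30594 mm.
Far limit Df = s·(H − f)/(H − s) = 38800 × (144046.0 − 225) / (144046.0 − 38800) = 38800 × 143821.0 / 105246.0 ≈ 53021 mm.
Depth of field = Df − Dn = 53021 − 30594 ≈ 22427 mm ≈ 22.4 m.

22.4 m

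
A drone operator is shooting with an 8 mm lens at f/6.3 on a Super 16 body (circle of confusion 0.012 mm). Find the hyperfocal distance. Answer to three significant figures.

0.855 m

Hyperfocal distance H = f²/(N·c) + f = 8²/(6.3 × 0.012) + 8 = 64/0.0756 + 8 ≈ 854.6 mm ≈ 0.855 m.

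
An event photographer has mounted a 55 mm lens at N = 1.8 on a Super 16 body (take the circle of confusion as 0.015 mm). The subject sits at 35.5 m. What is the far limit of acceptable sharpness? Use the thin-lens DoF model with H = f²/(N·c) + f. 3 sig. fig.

Hyperfocal distance H = f²/(N·c) + f = 55²/(1.8 × 0.015) + 55 = 3025/0.027 + 55 ≈ 112092.0 mm ≈ 112.1 m.
Far limit Df = s·(H − f)/(H − s) = 35500 × (112092.0 − 55) / (112092.0 − 35500) = 35500 × 112037.0 / 76592.0 ≈ 51929 mm ≈ 51.9 m.

51.9 m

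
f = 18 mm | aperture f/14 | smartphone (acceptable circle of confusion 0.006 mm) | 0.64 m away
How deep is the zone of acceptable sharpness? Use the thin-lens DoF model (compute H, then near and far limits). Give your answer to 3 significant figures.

212 mm

Hyperfocal distance H = f²/(N·c) + f = 18²/(14 × 0.006) + 18 = 324/0.084 + 18 ≈ 3875.1 mm ≈ 3.875 m.
Near limit Dn = s·(H − f)/(H + s − 2f) = 640 × (3875.1 − 18) / (3875.1 + 640 − 2 × 18) = 640 × 3857.1 / 4479.1 ≈ 551.13 mm.
Far limit Df = s·(H − f)/(H − s) = 640 × (3875.1 − 18) / (3875.1 − 640) = 640 × 3857.1 / 3235.1 ≈ 763.05 mm.
Depth of field = Df − Dn = 763.05 − 551.13 ≈ 211.92 mm.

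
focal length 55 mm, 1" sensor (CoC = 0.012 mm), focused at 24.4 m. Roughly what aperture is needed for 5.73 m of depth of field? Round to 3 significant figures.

Write h = H − f = f²/(N·c). The thin-lens limits are Dn = s·h/(h + (s−f)) and Df = s·h/(h − (s−f)), so DoF = Df − Dn = 2·s·(s−f)·h / (h² − (s−f)²).
That is a quadratic in h: DoF·h² − 2·s·(s−f)·h − DoF·(s−f)² = 0 ⇒ h = (s−f)·(s + √(s² + DoF²)) / DoF = 24345 × (24400 + √(24400² + 5730²)) / 5730 = 24345 × (24400 + 25063.8) / 5730 ≈ 210156 mm.
Then N = f²/(c·h) = 55² / (0.012 × 210156) = 3025 / 2521.9 ≈ 1.20.

f/1.20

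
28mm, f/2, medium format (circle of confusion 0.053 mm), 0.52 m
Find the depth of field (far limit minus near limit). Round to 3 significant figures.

Hyperfocal distance H = f²/(N·c) + f = 28²/(2 × 0.053) + 28 = 784/0.106 + 28 ≈ 7424.2 mm ≈ 7.424 m.
Near limit Dn = s·(H − f)/(H + s − 2f) = 520 × (7424.2 − 28) / (7424.2 + 520 − 2 × 28) = 520 × 7396.2 / 7888.2 ≈ 487.567 mm.
Far limit Df = s·(H − f)/(H − s) = 520 × (7424.2 − 28) / (7424.2 − 520) = 520 × 7396.2 / 6904.2 ≈ 557.056 mm.
Depth of field = Df − Dn = 557.056 − 487.567 ≈ 69.489 mm.

69.5 mm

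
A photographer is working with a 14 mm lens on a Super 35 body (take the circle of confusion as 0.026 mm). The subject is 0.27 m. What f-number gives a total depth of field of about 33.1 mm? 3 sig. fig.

f/1.80

Write h = H − f = f²/(N·c). The thin-lens limits are Dn = s·h/(h + (s−f)) and Df = s·h/(h − (s−f)), so DoF = Df − Dn = 2·s·(s−f)·h / (h² − (s−f)²).
That is a quadratic in h: DoF·h² − 2·s·(s−f)·h − DoF·(s−f)² = 0 ⇒ h = (s−f)·(s + √(s² + DoF²)) / DoF = 256 × (270 + √(270² + 33.1²)) / 33.1 = 256 × (270 + 272.021) / 33.1 ≈ 4192.1 mm.
Then N = f²/(c·h) = 14² / (0.026 × 4192.1) = 196 / 108.99 ≈ 1.80.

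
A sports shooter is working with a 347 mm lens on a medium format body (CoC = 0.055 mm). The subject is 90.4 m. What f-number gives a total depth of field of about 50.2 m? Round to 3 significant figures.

Write h = H − f = f²/(N·c). The thin-lens limits are Dn = s·h/(h + (s−f)) and Df = s·h/(h − (s−f)), so DoF = Df − Dn = 2·s·(s−f)·h / (h² − (s−f)²).
That is a quadratic in h: DoF·h² − 2·s·(s−f)·h − DoF·(s−f)² = 0 ⇒ h = (s−f)·(s + √(s² + DoF²)) / DoF = 90053 × (90400 + √(90400² + 50200²)) / 50200 = 90053 × (90400 + 103403) / 50200 ≈ 347660 mm.
Then N = f²/(c·h) = 347² / (0.055 × 347660) = 120409 / 19121 ≈ 6.30.

f/6.30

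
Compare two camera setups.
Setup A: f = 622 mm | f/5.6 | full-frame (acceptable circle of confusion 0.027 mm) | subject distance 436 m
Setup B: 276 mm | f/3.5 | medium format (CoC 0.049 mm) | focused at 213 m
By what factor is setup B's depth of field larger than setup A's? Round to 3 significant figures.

1.73

Setup A: H = 622²/(5.6×0.027) + 622 ≈ 2559378.6 mm; DoF = Df − Dn = 525398 − 372601 ≈ 152797 mm.
Setup B: H = 276²/(3.5×0.049) + 276 ≈ 444450.9 mm; DoF = Df − Dn = 408766 − 144024 ≈ 264742 mm.
Ratio = 264742 / 152797 ≈ 1.73.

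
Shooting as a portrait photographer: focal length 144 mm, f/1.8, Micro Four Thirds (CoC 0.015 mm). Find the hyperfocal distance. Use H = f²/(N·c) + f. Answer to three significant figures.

768 m

Hyperfocal distance H = f²/(N·c) + f = 144²/(1.8 × 0.015) + 144 = 20736/0.027 + 144 ≈ 768144.0 mm ≈ 768 m.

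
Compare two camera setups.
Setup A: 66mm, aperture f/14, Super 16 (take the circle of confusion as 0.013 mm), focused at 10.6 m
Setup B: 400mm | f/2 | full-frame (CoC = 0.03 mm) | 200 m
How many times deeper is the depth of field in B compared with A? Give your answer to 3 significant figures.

2.60

Setup A: H = 66²/(14×0.013) + 66 ≈ 24000.1 mm; DoF = Df − Dn = 18933 − 7360 ≈ 11573 mm.
Setup B: H = 400²/(2×0.03) + 400 ≈ 2667066.7 mm; DoF = Df − Dn = 216181 − 186072 ≈ 30109 mm.
Ratio = 30109 / 11573 ≈ 2.60.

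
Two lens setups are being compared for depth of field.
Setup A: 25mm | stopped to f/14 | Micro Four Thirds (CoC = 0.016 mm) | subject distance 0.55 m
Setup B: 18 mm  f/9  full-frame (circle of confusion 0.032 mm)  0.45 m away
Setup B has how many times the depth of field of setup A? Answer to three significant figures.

1.89

Setup A: H = 25²/(14×0.016) + 25 ≈ 2815.2 mm; DoF = Df − Dn = 677.47 − 462.90 ≈ 214.57 mm.
Setup B: H = 18²/(9×0.032) + 18 ≈ 1143.0 mm; DoF = Df − Dn = 730.52 − 325.14 ≈ 405.38 mm.
Ratio = 405.38 / 214.57 ≈ 1.89.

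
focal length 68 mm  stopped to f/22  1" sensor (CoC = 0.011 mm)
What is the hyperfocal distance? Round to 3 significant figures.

19.2 m

Hyperfocal distance H = f²/(N·c) + f = 68²/(22 × 0.011) + 68 = 4624/0.242 + 68 ≈ 19175.4 mm ≈ 19.2 m.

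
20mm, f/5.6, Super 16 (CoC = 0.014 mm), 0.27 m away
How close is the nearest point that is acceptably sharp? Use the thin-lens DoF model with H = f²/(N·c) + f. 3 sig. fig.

257 mm

Hyperfocal distance H = f²/(N·c) + f = 20²/(5.6 × 0.014) + 20 = 400/0.0784 + 20 ≈ 5122.0 mm ≈ 5.122 m.
Near limit Dn = s·(H − f)/(H + s − 2f) = 270 × (5122.0 − 20) / (5122.0 + 270 − 2 × 20) = 270 × 5102.0 / 5352.0 ≈ 257.39 mm.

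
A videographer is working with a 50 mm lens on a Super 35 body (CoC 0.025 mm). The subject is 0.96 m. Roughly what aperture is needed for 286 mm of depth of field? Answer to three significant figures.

Write h = H − f = f²/(N·c). The thin-lens limits are Dn = s·h/(h + (s−f)) and Df = s·h/(h − (s−f)), so DoF = Df − Dn = 2·s·(s−f)·h / (h² − (s−f)²).
That is a quadratic in h: DoF·h² − 2·s·(s−f)·h − DoF·(s−f)² = 0 ⇒ h = (s−f)·(s + √(s² + DoF²)) / DoF = 910 × (960 + √(960² + 286²)) / 286 = 910 × (960 + 1001.70) / 286 ≈ 6241.8 mm.
Then N = f²/(c·h) = 50² / (0.025 × 6241.8) = 2500 / 156.04 ≈ 16.

f/16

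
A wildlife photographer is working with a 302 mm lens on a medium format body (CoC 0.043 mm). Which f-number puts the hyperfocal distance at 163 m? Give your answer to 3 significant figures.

f/13

Rearrange H = f²/(N·c) + f for N: N = f² / ((H − f)·c).
N = 302² / ((163000 − 302) × 0.043) = 91204 / 6996 ≈ 13.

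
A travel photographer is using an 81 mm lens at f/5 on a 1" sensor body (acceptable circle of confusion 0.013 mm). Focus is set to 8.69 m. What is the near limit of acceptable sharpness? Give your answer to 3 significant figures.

8.01 m

Hyperfocal distance H = f²/(N·c) + f = 81²/(5 × 0.013) + 81 = 6561/0.065 + 81 ≈ 101019.5 mm ≈ 101.0 m.
Near limit Dn = s·(H − f)/(H + s − 2f) = 8690 × (101019.5 − 81) / (101019.5 + 8690 − 2 × 81) = 8690 × 100938.5 / 109547.5 ≈ 8007.1 mm ≈ 8.01 m.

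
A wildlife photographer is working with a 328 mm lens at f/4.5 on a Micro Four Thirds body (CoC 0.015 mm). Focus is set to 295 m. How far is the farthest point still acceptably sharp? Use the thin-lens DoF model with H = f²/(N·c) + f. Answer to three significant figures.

362 m

Hyperfocal distance H = f²/(N·c) + f = 328²/(4.5 × 0.015) + 328 = 107584/0.0675 + 328 ≈ 1594165.0 mm ≈ 1594 m.
Far limit Df = s·(H − f)/(H − s) = 295000 × (1594165.0 − 328) / (1594165.0 − 295000) = 295000 × 1593837.0 / 1299165.0 ≈ 361911 mm ≈ 362 m.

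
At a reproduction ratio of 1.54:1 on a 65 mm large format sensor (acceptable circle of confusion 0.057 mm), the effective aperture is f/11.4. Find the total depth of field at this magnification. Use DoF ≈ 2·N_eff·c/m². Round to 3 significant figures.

At magnification m, DoF ≈ 2·N_eff·c/m² = 2 × 11.4 × 0.057 / 1.54² = 1.3 / 2.372 ≈ 0.548 mm.

0.548 mm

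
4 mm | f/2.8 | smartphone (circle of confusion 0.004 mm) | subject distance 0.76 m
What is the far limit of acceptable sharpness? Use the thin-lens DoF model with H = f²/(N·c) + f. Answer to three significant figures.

1.61 m

Hyperfocal distance H = f²/(N·c) + f = 4²/(2.8 × 0.004) + 4 = 16/0.0112 + 4 ≈ 1432.6 mm ≈ 1.433 m.
Far limit Df = s·(H − f)/(H − s) = 760 × (1432.6 − 4) / (1432.6 − 760) = 760 × 1428.6 / 672.6 ≈ 1614.3 mm ≈ 1.61 m.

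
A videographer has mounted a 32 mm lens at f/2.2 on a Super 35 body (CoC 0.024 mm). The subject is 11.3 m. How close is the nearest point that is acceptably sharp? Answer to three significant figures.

Hyperfocal distance H = f²/(N·c) + f = 32²/(2.2 × 0.024) + 32 = 1024/0.0528 + 32 ≈ 19425.9 mm ≈ 19.43 m.
Near limit Dn = s·(H − f)/(H + s − 2f) = 11300 × (19425.9 − 32) / (19425.9 + 11300 − 2 × 32) = 11300 × 19393.9 / 30661.9 ≈ 7147.3 mm ≈ 7.15 m.

7.15 m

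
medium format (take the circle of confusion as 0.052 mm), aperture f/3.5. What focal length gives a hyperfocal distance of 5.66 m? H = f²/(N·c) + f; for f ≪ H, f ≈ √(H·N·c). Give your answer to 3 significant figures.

From H = f²/(N·c) + f, with f ≪ H: f ≈ √(H·N·c) = √(5660 × 3.5 × 0.052) = √1030.1 ≈ 32.10 mm.
Exact: f² + N·c·f − N·c·H = 0 ⇒ f = (−N·c + √((N·c)² + 4·N·c·H))/2 = (−0.182 + √4120.5)/2 ≈ 32.005 mm ≈ 32.0 mm.

32.0 mm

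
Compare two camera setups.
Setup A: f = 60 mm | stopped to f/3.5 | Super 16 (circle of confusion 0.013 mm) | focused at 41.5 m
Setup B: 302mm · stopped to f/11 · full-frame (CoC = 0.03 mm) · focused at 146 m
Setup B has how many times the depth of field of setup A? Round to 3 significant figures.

Setup A: H = 60²/(3.5×0.013) + 60 ≈ 79180.9 mm; DoF = Df − Dn = 87140 − 27235 ≈ 59905 mm.
Setup B: H = 302²/(11×0.03) + 302 ≈ 276677.8 mm; DoF = Df − Dn = 308781 − 95601 ≈ 213180 mm.
Ratio = 213180 / 59905 ≈ 3.56.

3.56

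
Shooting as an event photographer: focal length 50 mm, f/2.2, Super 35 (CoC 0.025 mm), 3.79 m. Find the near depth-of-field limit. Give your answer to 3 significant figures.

3.50 m

Hyperfocal distance H = f²/(N·c) + f = 50²/(2.2 × 0.025) + 50 = 2500/0.055 + 50 ≈ 45504.5 mm ≈ 45.50 m.
Near limit Dn = s·(H − f)/(H + s − 2f) = 3790 × (45504.5 − 50) / (45504.5 + 3790 − 2 × 50) = 3790 × 45454.5 / 49194.5 ≈ 3501.9 mm ≈ 3.50 m.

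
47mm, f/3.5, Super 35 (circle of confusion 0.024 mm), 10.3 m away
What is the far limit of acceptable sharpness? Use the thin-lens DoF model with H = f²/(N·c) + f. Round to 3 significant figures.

16.9 m

Hyperfocal distance H = f²/(N·c) + f = 47²/(3.5 × 0.024) + 47 = 2209/0.084 + 47 ≈ 26344.6 mm ≈ 26.34 m.
Far limit Df = s·(H − f)/(H − s) = 10300 × (26344.6 − 47) / (26344.6 − 10300) = 10300 × 26297.6 / 16044.6 ≈ 16882 mm ≈ 16.9 m.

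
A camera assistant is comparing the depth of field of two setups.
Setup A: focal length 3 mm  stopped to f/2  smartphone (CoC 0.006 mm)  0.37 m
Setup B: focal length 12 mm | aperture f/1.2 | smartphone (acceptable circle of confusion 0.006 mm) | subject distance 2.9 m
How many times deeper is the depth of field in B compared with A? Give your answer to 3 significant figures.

Setup A: H = 3²/(2×0.006) + 3 ≈ 753.0 mm; DoF = Df − Dn = 724.54 − 248.43 ≈ 476.11 mm.
Setup B: H = 12²/(1.2×0.006) + 12 ≈ 20012.0 mm; DoF = Df − Dn = 3389.43 − 2534.08 ≈ 855.35 mm.
Ratio = 855.35 / 476.11 ≈ 1.80.

1.80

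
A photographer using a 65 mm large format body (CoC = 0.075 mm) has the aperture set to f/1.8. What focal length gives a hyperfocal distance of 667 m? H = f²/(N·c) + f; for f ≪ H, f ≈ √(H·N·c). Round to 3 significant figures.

300 mm

From H = f²/(N·c) + f, with f ≪ H: f ≈ √(H·N·c) = √(667000 × 1.8 × 0.075) = √90045 ≈ 300.1 mm.
The +f correction barely moves this — solving exactly, f² + N·c·f − N·c·H = 0 ⇒ f = (−N·c + √((N·c)² + 4·N·c·H))/2 = (−0.135 + √360180)/2 ≈ 300.01 mm, so f ≈ 300 mm.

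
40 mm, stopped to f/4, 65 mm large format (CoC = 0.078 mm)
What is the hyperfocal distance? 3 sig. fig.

5.17 m

Hyperfocal distance H = f²/(N·c) + f = 40²/(4 × 0.078) + 40 = 1600/0.312 + 40 ≈ 5168.2 mm ≈ 5.17 m.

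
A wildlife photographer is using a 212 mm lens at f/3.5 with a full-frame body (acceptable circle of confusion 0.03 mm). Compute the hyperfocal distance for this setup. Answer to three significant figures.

Hyperfocal distance H = f²/(N·c) + f = 212²/(3.5 × 0.03) + 212 = 44944/0.105 + 212 ≈ 428250.1 mm ≈ 428 m.

428 m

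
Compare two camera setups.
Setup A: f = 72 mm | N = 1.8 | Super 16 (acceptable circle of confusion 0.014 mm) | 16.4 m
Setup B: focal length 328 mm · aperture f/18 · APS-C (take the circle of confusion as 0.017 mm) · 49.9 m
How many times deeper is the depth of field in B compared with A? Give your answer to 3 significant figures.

5.48

Setup A: H = 72²/(1.8×0.014) + 72 ≈ 205786.3 mm; DoF = Df − Dn = 17813.9 − 15194.0 ≈ 2619.9 mm.
Setup B: H = 328²/(18×0.017) + 328 ≈ 351909.7 mm; DoF = Df − Dn = 58091 − 43734 ≈ 14357 mm.
Ratio = 14357 / 2619.9 ≈ 5.48.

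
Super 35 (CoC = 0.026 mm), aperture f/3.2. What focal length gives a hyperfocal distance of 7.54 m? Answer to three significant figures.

From H = f²/(N·c) + f, with f ≪ H: f ≈ √(H·N·c) = √(7540 × 3.2 × 0.026) = √627.33 ≈ 25.05 mm.
Exact: f² + N·c·f − N·c·H = 0 ⇒ f = (−N·c + √((N·c)² + 4·N·c·H))/2 = (−0.0832 + √2509.3)/2 ≈ 25.005 mm ≈ 25.0 mm.

25.0 mm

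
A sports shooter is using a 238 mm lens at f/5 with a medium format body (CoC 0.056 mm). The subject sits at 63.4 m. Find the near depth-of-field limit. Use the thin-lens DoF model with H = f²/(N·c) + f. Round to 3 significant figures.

48.3 m

Hyperfocal distance H = f²/(N·c) + f = 238²/(5 × 0.056) + 238 = 56644/0.28 + 238 ≈ 202538.0 mm ≈ 202.5 m.
Near limit Dn = s·(H − f)/(H + s − 2f) = 63400 × (202538.0 − 238) / (202538.0 + 63400 − 2 × 238) = 63400 × 202300.0 / 265462.0 ≈ 48315 mm ≈ 48.3 m.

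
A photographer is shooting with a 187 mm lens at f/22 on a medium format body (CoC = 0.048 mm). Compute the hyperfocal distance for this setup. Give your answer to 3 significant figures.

Hyperfocal distance H = f²/(N·c) + f = 187²/(22 × 0.048) + 187 = 34969/1.056 + 187 ≈ 33301.6 mm ≈ 33.3 m.

33.3 m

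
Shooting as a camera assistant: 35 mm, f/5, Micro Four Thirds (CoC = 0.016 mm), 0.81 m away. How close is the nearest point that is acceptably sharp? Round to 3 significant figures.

Hyperfocal distance H = f²/(N·c) + f = 35²/(5 × 0.016) + 35 = 1225/0.08 + 35 ≈ 15347.5 mm ≈ 15.35 m.
Near limit Dn = s·(H − f)/(H + s − 2f) = 810 × (15347.5 − 35) / (15347.5 + 810 − 2 × 35) = 810 × 15312.5 / 16087.5 ≈ 770.98 mm ≈ 0.771 m.

0.771 m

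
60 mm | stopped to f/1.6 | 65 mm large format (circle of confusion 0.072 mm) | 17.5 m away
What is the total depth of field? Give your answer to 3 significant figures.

Hyperfocal distance H = f²/(N·c) + f = 60²/(1.6 × 0.072) + 60 = 3600/0.1152 + 60 ≈ 31310.0 mm ≈ 31.31 m.
Near limit Dn = s·(H − f)/(H + s − 2f) = 17500 × (31310.0 − 60) / (31310.0 + 17500 − 2 × 60) = 17500 × 31250.0 / 48690.0 ≈ 11232 mm.
Far limit Df = s·(H − f)/(H − s) = 17500 × (31310.0 − 60) / (31310.0 − 17500) = 17500 × 31250.0 / 13810.0 ≈ 39600 mm.
Depth of field = Df − Dn = 39600 − 11232 ≈ 28368 mm ≈ 28.4 m.

28.4 m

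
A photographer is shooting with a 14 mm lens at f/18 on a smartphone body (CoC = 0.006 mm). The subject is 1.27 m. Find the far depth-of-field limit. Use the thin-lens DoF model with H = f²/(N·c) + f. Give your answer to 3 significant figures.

4.12 m

Hyperfocal distance H = f²/(N·c) + f = 14²/(18 × 0.006) + 14 = 196/0.108 + 14 ≈ 1828.8 mm ≈ 1.829 m.
Far limit Df = s·(H − f)/(H − s) = 1270 × (1828.8 − 14) / (1828.8 − 1270) = 1270 × 1814.8 / 558.8 ≈ 4124.5 mm ≈ 4.12 m.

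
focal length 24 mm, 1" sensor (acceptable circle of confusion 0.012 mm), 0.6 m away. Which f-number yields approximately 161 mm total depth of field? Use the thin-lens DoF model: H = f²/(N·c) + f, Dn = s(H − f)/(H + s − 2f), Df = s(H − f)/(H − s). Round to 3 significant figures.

f/11

Write h = H − f = f²/(N·c). The thin-lens limits are Dn = s·h/(h + (s−f)) and Df = s·h/(h − (s−f)), so DoF = Df − Dn = 2·s·(s−f)·h / (h² − (s−f)²).
That is a quadratic in h: DoF·h² − 2·s·(s−f)·h − DoF·(s−f)² = 0 ⇒ h = (s−f)·(s + √(s² + DoF²)) / DoF = 576 × (600 + √(600² + 161²)) / 161 = 576 × (600 + 621.225) / 161 ≈ 4369.1 mm.
Then N = f²/(c·h) = 24² / (0.012 × 4369.1) = 576 / 52.429 ≈ 11.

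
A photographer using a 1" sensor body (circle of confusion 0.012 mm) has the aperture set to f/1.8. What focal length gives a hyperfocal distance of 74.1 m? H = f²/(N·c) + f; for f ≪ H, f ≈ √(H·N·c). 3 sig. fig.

40.0 mm

From H = f²/(N·c) + f, with f ≪ H: f ≈ √(H·N·c) = √(74100 × 1.8 × 0.012) = √1600.6 ≈ 40.01 mm.
The +f correction barely moves this — solving exactly, f² + N·c·f − N·c·H = 0 ⇒ f = (−N·c + √((N·c)² + 4·N·c·H))/2 = (−0.0216 + √6402.2)/2 ≈ 39.996 mm, so f ≈ 40.0 mm.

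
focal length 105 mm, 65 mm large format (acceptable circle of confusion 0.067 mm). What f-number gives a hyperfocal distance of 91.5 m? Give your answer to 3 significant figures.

Rearrange H = f²/(N·c) + f for N: N = f² / ((H − f)·c).
N = 105² / ((91500 − 105) × 0.067) = 11025 / 6123 ≈ 1.80.

f/1.80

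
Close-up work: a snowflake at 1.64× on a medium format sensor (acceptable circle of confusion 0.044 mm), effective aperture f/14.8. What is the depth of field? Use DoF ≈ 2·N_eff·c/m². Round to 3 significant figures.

0.484 mm

At magnification m, DoF ≈ 2·N_eff·c/m² = 2 × 14.8 × 0.044 / 1.64² = 1.302 / 2.69 ≈ 0.484 mm.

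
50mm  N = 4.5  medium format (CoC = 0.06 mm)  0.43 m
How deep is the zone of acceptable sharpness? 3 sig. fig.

35.4 mm

Hyperfocal distance H = f²/(N·c) + f = 50²/(4.5 × 0.06) + 50 = 2500/0.27 + 50 ≈ 9309.3 mm ≈ 9.309 m.
Near limit Dn = s·(H − f)/(H + s − 2f) = 430 × (9309.3 − 50) / (9309.3 + 430 − 2 × 50) = 430 × 9259.3 / 9639.3 ≈ 413.048 mm.
Far limit Df = s·(H − f)/(H − s) = 430 × (9309.3 − 50) / (9309.3 − 430) = 430 × 9259.3 / 8879.3 ≈ 448.402 mm.
Depth of field = Df − Dn = 448.402 − 413.048 ≈ 35.354 mm.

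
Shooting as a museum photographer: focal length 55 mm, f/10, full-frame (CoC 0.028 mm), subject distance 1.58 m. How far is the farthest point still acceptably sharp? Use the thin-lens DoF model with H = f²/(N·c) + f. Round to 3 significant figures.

1.84 m

Hyperfocal distance H = f²/(N·c) + f = 55²/(10 × 0.028) + 55 = 3025/0.28 + 55 ≈ 10858.6 mm ≈ 10.86 m.
Far limit Df = s·(H − f)/(H − s) = 1580 × (10858.6 − 55) / (10858.6 − 1580) = 1580 × 10803.6 / 9278.6 ≈ 1839.7 mm ≈ 1.84 m.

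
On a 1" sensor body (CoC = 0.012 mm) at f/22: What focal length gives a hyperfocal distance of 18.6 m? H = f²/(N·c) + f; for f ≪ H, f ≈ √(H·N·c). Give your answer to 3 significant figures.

69.9 mm

From H = f²/(N·c) + f, with f ≪ H: f ≈ √(H·N·c) = √(18600 × 22 × 0.012) = √4910.4 ≈ 70.07 mm.
Exact: f² + N·c·f − N·c·H = 0 ⇒ f = (−N·c + √((N·c)² + 4·N·c·H))/2 = (−0.264 + √19642)/2 ≈ 69.942 mm ≈ 69.9 mm.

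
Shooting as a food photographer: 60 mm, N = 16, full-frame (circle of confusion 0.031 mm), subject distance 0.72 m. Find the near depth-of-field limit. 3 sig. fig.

Hyperfocal distance H = f²/(N·c) + f = 60²/(16 × 0.031) + 60 = 3600/0.496 + 60 ≈ 7318.1 mm ≈ 7.318 m.
Near limit Dn = s·(H − f)/(H + s − 2f) = 720 × (7318.1 − 60) / (7318.1 + 720 − 2 × 60) = 720 × 7258.1 / 7918.1 ≈ 659.99 mm ≈ 0.660 m.

0.660 m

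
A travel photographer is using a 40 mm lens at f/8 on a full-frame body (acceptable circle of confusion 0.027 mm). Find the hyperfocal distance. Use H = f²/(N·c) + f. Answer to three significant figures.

Hyperfocal distance H = f²/(N·c) + f = 40²/(8 × 0.027) + 40 = 1600/0.216 + 40 ≈ 7447.4 mm ≈ 7.45 m.

7.45 m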